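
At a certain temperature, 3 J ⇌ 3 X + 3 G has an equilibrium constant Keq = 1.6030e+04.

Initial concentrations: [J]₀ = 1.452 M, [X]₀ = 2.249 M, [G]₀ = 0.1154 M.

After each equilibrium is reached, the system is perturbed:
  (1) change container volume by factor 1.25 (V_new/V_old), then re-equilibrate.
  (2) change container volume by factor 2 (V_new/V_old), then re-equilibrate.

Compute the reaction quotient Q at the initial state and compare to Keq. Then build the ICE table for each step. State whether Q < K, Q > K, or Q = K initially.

Q₀ = 0.005711; Q < K (proceeds forward)

Q₀ = 0.005711 vs Keq = 1.6030e+04 ⇒ Q<K, forward
Step 1:
                   J          X          G
  Initial      1.452      2.249     0.1154
  Change       -1.26       1.26       1.26
  Equil       0.1915      3.509      1.376
  solve Keq expr → x = 0.4202; check Q = 1.6030e+04
Then change container volume by factor 1.25 (V_new/V_old).
Step 2:
                   J          X          G
  Initial     0.1532      2.808      1.101
  Change     -0.0265     0.0265     0.0265
  Equil       0.1267      2.834      1.127
  solve Keq expr → x = 0.008835; check Q = 1.6030e+04
Then change container volume by factor 2 (V_new/V_old).
Step 3:
                   J          X          G
  Initial    0.06335      1.417     0.5636
  Change    -0.02934    0.02934    0.02934
  Equil      0.03401      1.446     0.5929
  solve Keq expr → x = 0.009779; check Q = 1.6030e+04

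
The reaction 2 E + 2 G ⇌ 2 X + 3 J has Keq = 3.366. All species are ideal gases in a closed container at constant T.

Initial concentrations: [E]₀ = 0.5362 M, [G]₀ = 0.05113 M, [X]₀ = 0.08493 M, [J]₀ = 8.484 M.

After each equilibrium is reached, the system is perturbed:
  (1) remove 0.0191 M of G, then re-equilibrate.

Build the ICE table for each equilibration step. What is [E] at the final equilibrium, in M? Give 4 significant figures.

Q₀ = 5860 vs Keq = 3.366 ⇒ Q>K, reverse
Step 1:
                    E           G           X           J
  init         0.5362     0.05113     0.08493       8.484
  Δ           0.07887     0.07887    -0.07887     -0.1183
  eq           0.6151        0.13    0.006063       8.366
  solve Keq expr → x = -0.03943; check Q = 3.366
Then remove 0.0191 M of G.
Step 2:
                    E           G           X           J
  init         0.6151      0.1109    0.006063       8.366
  Δ        8.4311e-04  8.4311e-04 -8.4311e-04   -0.001265
  eq           0.6159      0.1117     0.00522       8.364
  solve Keq expr → x = -4.2156e-04; check Q = 3.366

[E]_eq = 0.6159 M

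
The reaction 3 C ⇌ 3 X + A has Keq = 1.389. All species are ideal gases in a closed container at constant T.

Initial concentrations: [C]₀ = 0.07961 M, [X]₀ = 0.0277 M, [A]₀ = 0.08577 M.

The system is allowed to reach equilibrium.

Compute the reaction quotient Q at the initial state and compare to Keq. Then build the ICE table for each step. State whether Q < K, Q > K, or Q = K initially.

Q₀ = 0.003613; Q < K (proceeds forward)

Q₀ = 0.003613 vs Keq = 1.389 ⇒ Q<K, forward
Step 1:
                    C           X           A
  init        0.07961      0.0277     0.08577
  Δ          -0.04795     0.04795     0.01598
  eq          0.03166     0.07565      0.1018
  solve Keq expr → x = 0.01598; check Q = 1.389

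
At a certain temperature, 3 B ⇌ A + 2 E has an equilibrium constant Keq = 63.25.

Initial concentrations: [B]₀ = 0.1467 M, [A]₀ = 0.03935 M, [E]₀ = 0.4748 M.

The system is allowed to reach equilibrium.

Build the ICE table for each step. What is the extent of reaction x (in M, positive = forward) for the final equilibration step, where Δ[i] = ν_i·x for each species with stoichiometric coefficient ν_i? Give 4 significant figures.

x = 0.02679 M

Q₀ = 2.81 vs Keq = 63.25 ⇒ Q<K, forward
Step 1:
                    B           A           E
  init         0.1467     0.03935      0.4748
  Δ          -0.08036     0.02679     0.05358
  eq          0.06634     0.06614      0.5284
  solve Keq expr → x = 0.02679; check Q = 63.25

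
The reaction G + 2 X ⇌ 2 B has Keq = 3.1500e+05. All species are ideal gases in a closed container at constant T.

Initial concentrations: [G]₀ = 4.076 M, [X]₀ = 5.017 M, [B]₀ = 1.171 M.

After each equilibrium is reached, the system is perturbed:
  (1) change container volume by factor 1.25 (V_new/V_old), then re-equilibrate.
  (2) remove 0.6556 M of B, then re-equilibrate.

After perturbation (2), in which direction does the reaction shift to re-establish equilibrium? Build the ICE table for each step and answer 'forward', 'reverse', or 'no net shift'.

Q₀ = 0.01337 vs Keq = 3.1500e+05 ⇒ Q<K, forward
Step 1:
                  G         X         B
  init        4.076     5.017     1.171
  Δ          -2.504    -5.008     5.008
  eq          1.572  0.008781     6.179
  solve Keq expr → x = 2.504; check Q = 3.1500e+05
Then change container volume by factor 1.25 (V_new/V_old).
Step 2:
                  G         X         B
  init        1.258  0.007025     4.943
  Δ       4.1330e-04 8.2661e-04 -8.2661e-04
  eq          1.258  0.007852     4.943
  solve Keq expr → x = -4.1330e-04; check Q = 3.1500e+05
Then remove 0.6556 M of B.
Step 3:
                  G         X         B
  init        1.258  0.007852     4.287
  Δ       -5.1922e-04 -0.001038  0.001038
  eq          1.257  0.006813     4.288
  solve Keq expr → x = 5.1922e-04; check Q = 3.1500e+05

Direction: forward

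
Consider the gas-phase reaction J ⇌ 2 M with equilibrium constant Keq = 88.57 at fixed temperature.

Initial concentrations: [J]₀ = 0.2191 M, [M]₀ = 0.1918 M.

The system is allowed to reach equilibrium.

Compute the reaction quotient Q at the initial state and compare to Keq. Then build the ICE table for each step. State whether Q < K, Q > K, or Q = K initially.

Q₀ = 0.1679 vs Keq = 88.57 ⇒ Q<K, forward
Step 1:
                    J           M
  init         0.2191      0.1918
  Δ           -0.2147      0.4295
  eq         0.004358      0.6213
  solve Keq expr → x = 0.2147; check Q = 88.57

Q₀ = 0.1679; Q < K (proceeds forward)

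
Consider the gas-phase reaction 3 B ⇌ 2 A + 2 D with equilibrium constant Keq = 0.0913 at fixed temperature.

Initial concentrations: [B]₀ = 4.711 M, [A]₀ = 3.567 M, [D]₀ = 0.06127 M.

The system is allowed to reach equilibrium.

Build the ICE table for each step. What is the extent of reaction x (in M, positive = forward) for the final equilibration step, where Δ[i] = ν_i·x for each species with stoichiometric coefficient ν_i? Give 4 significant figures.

x = 0.2583 M

Q₀ = 4.5684e-04 vs Keq = 0.0913 ⇒ Q<K, forward
Step 1:
                    B           A           D
  I             4.711       3.567     0.06127
  C           -0.7748      0.5166      0.5166
  E             3.936       4.084      0.5778
  solve Keq expr → x = 0.2583; check Q = 0.0913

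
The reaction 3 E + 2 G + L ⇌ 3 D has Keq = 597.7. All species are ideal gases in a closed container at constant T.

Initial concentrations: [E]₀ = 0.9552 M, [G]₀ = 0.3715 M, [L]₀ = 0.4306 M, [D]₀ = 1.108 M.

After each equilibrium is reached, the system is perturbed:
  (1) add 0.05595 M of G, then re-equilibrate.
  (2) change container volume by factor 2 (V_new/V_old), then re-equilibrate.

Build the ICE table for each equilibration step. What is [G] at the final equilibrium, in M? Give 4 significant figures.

Q₀ = 26.26 vs Keq = 597.7 ⇒ Q<K, forward
Step 1:
                    E           G           L           D
  init         0.9552      0.3715      0.4306       1.108
  Δ           -0.2641      -0.176    -0.08802      0.2641
  eq           0.6911      0.1955      0.3426       1.372
  solve Keq expr → x = 0.08802; check Q = 597.7
Then add 0.05595 M of G.
Step 2:
                    E           G           L           D
  init         0.6911      0.2514      0.3426       1.372
  Δ          -0.03813    -0.02542    -0.01271     0.03813
  eq            0.653       0.226      0.3299        1.41
  solve Keq expr → x = 0.01271; check Q = 597.7
Then change container volume by factor 2 (V_new/V_old).
Step 3:
                    E           G           L           D
  init         0.3265       0.113      0.1649      0.7051
  Δ           0.08632     0.05754     0.02877    -0.08632
  eq           0.4128      0.1705      0.1937      0.6188
  solve Keq expr → x = -0.02877; check Q = 597.7

[G]_eq = 0.1705 M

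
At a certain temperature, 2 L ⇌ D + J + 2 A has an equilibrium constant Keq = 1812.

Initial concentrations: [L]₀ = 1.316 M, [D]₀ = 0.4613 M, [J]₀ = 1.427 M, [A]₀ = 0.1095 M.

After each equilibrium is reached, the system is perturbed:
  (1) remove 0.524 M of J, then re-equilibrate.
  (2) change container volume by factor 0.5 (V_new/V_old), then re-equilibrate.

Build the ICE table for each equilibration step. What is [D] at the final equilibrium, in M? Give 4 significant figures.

Q₀ = 0.004557 vs Keq = 1812 ⇒ Q<K, forward
Step 1:
                    L           D           J           A
  I             1.316      0.4613       1.427      0.1095
  C            -1.267      0.6337      0.6337       1.267
  E           0.04859       1.095       2.061       1.377
  solve Keq expr → x = 0.6337; check Q = 1812
Then remove 0.524 M of J.
Step 2:
                    L           D           J           A
  I           0.04859       1.095       1.537       1.377
  C         -0.006333    0.003166    0.003166    0.006333
  E           0.04226       1.098        1.54       1.383
  solve Keq expr → x = 0.003166; check Q = 1812
Then change container volume by factor 0.5 (V_new/V_old).
Step 3:
                    L           D           J           A
  I           0.08451       2.196        3.08       2.766
  C           0.07731    -0.03866    -0.03866    -0.07731
  E            0.1618       2.158       3.041       2.689
  solve Keq expr → x = -0.03866; check Q = 1812

[D]_eq = 2.158 M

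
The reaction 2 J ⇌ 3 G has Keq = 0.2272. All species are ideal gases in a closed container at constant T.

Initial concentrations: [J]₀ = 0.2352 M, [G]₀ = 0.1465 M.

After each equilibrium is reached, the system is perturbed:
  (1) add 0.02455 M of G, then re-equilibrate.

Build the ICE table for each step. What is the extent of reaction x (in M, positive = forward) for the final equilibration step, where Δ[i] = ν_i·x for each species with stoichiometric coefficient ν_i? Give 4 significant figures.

x = -0.005594 M

Q₀ = 0.05684 vs Keq = 0.2272 ⇒ Q<K, forward
Step 1:
                  J         G
  I          0.2352    0.1465
  C        -0.03947    0.0592
  E          0.1957    0.2057
  solve Keq expr → x = 0.01973; check Q = 0.2272
Then add 0.02455 M of G.
Step 2:
                  J         G
  I          0.1957    0.2303
  C         0.01119  -0.01678
  E          0.2069    0.2135
  solve Keq expr → x = -0.005594; check Q = 0.2272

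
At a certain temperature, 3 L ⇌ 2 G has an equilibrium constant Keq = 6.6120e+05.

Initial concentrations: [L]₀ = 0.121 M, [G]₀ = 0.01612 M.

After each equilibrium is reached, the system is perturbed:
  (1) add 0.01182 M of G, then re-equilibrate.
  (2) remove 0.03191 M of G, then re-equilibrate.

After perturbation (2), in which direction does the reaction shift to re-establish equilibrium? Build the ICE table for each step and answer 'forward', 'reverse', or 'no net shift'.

Q₀ = 0.1467 vs Keq = 6.6120e+05 ⇒ Q<K, forward
Step 1:
                    L           G
  I             0.121     0.01612
  C           -0.1186     0.07907
  E          0.002393     0.09519
  solve Keq expr → x = 0.03954; check Q = 6.6120e+05
Then add 0.01182 M of G.
Step 2:
                    L           G
  I          0.002393       0.107
  C        1.9215e-04 -1.2810e-04
  E          0.002585      0.1069
  solve Keq expr → x = -6.4049e-05; check Q = 6.6120e+05
Then remove 0.03191 M of G.
Step 3:
                    L           G
  I          0.002585     0.07497
  C       -5.3778e-04  3.5852e-04
  E          0.002047     0.07533
  solve Keq expr → x = 1.7926e-04; check Q = 6.6120e+05

Direction: forward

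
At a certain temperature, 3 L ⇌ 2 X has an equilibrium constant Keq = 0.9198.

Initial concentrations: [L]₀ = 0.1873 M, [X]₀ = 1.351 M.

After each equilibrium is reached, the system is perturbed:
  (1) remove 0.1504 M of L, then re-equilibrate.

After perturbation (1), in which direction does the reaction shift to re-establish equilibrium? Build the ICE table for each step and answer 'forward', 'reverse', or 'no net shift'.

Direction: reverse

Q₀ = 277.8 vs Keq = 0.9198 ⇒ Q>K, reverse
Step 1:
                    L           X
  init         0.1873       1.351
  Δ            0.7406     -0.4937
  eq           0.9279      0.8573
  solve Keq expr → x = -0.2469; check Q = 0.9198
Then remove 0.1504 M of L.
Step 2:
                    L           X
  init         0.7775      0.8573
  Δ            0.1011     -0.0674
  eq           0.8786      0.7899
  solve Keq expr → x = -0.0337; check Q = 0.9198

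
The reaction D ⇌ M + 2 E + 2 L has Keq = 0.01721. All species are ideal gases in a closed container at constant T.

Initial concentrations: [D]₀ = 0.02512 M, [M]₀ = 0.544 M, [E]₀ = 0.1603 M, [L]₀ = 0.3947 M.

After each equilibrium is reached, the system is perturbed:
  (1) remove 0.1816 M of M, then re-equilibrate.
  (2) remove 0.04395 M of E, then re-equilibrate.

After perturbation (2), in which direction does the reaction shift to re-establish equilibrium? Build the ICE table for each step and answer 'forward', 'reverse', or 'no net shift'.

Q₀ = 0.08669 vs Keq = 0.01721 ⇒ Q>K, reverse
Step 1:
                  D         M         E         L
  init      0.02512     0.544    0.1603    0.3947
  Δ         0.02299  -0.02299  -0.04598  -0.04598
  eq        0.04811     0.521    0.1143    0.3487
  solve Keq expr → x = -0.02299; check Q = 0.01721
Then remove 0.1816 M of M.
Step 2:
                  D         M         E         L
  init      0.04811    0.3394    0.1143    0.3487
  Δ       -0.006152  0.006152    0.0123    0.0123
  eq        0.04196    0.3456    0.1266     0.361
  solve Keq expr → x = 0.006152; check Q = 0.01721
Then remove 0.04395 M of E.
Step 3:
                  D         M         E         L
  init      0.04196    0.3456   0.08267     0.361
  Δ        -0.01013   0.01013   0.02026   0.02026
  eq        0.03183    0.3557    0.1029    0.3813
  solve Keq expr → x = 0.01013; check Q = 0.01721

Direction: forward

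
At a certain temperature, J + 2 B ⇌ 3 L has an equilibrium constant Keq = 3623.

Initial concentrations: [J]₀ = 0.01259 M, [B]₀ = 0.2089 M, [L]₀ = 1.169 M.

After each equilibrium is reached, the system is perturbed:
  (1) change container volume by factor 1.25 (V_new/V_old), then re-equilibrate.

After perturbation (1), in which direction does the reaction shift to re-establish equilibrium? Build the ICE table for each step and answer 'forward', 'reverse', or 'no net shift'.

Direction: no net shift

Q₀ = 2908 vs Keq = 3623 ⇒ Q<K, forward
Step 1:
                    J           B           L
  init        0.01259      0.2089       1.169
  Δ         -0.001942   -0.003884    0.005826
  eq          0.01065       0.205       1.175
  solve Keq expr → x = 0.001942; check Q = 3623
Then change container volume by factor 1.25 (V_new/V_old).
Step 2:
                    J           B           L
  init       0.008519       0.164      0.9399
  Δ                 0           0           0
  eq         0.008519       0.164      0.9399
  solve Keq expr → x = 0; check Q = 3623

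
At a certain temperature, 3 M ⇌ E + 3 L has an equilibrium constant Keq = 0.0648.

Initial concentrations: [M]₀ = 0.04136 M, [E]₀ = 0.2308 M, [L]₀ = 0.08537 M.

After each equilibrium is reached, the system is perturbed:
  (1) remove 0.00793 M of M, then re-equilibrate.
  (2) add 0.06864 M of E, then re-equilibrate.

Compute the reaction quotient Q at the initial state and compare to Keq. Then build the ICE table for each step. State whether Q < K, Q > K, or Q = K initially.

Q₀ = 2.03 vs Keq = 0.0648 ⇒ Q>K, reverse
Step 1:
                  M         E         L
  init      0.04136    0.2308   0.08537
  Δ          0.0347  -0.01157   -0.0347
  eq        0.07606    0.2192   0.05067
  solve Keq expr → x = -0.01157; check Q = 0.0648
Then remove 0.00793 M of M.
Step 2:
                  M         E         L
  init      0.06813    0.2192   0.05067
  Δ        0.003125 -0.001042 -0.003125
  eq        0.07126    0.2182   0.04754
  solve Keq expr → x = -0.001042; check Q = 0.0648
Then add 0.06864 M of E.
Step 3:
                  M         E         L
  init      0.07126    0.2868   0.04754
  Δ        0.002547 -8.4904e-04 -0.002547
  eq         0.0738     0.286     0.045
  solve Keq expr → x = -8.4904e-04; check Q = 0.0648

Q₀ = 2.03; Q > K (proceeds reverse)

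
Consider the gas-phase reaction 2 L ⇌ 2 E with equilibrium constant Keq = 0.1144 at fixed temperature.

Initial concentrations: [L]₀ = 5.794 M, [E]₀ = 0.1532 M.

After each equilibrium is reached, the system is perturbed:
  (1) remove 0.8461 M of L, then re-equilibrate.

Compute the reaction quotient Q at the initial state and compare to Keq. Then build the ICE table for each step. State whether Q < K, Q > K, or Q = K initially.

Q₀ = 6.9913e-04 vs Keq = 0.1144 ⇒ Q<K, forward
Step 1:
                  L         E
  I           5.794    0.1532
  C           -1.35      1.35
  E           4.444     1.503
  solve Keq expr → x = 0.675; check Q = 0.1144
Then remove 0.8461 M of L.
Step 2:
                  L         E
  I           3.598     1.503
  C          0.2138   -0.2138
  E           3.812     1.289
  solve Keq expr → x = -0.1069; check Q = 0.1144

Q₀ = 6.9913e-04; Q < K (proceeds forward)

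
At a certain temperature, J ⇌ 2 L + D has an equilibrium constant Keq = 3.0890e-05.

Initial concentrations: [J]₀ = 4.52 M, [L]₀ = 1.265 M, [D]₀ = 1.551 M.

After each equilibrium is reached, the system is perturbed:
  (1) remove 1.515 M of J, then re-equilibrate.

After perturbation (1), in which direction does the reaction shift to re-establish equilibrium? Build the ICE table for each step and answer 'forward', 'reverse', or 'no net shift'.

Direction: reverse

Q₀ = 0.5491 vs Keq = 3.0890e-05 ⇒ Q>K, reverse
Step 1:
                   J          L          D
  Initial       4.52      1.265      1.551
  Change      0.6259     -1.252    -0.6259
  Equil        5.146    0.01311     0.9251
  solve Keq expr → x = -0.6259; check Q = 3.0890e-05
Then remove 1.515 M of J.
Step 2:
                   J          L          D
  Initial      3.631    0.01311     0.9251
  Change    0.001045   -0.00209  -0.001045
  Equil        3.632    0.01102      0.924
  solve Keq expr → x = -0.001045; check Q = 3.0890e-05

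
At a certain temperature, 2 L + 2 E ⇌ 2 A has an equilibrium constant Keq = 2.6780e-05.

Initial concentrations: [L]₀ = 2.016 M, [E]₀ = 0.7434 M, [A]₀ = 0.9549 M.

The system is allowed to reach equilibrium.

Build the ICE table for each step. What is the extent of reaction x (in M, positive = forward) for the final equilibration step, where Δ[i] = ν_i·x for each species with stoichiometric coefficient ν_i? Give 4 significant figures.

x = -0.4647 M

Q₀ = 0.406 vs Keq = 2.6780e-05 ⇒ Q>K, reverse
Step 1:
                    L           E           A
  I             2.016      0.7434      0.9549
  C            0.9294      0.9294     -0.9294
  E             2.945       1.673      0.0255
  solve Keq expr → x = -0.4647; check Q = 2.6780e-05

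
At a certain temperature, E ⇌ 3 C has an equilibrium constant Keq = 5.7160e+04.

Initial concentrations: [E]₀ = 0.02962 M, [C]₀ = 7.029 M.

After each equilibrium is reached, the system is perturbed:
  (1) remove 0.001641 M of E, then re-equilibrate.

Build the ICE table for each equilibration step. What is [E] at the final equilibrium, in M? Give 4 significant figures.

Q₀ = 1.1725e+04 vs Keq = 5.7160e+04 ⇒ Q<K, forward
Step 1:
                   E          C
  init       0.02962      7.029
  Δ         -0.02336    0.07008
  eq        0.006259      7.099
  solve Keq expr → x = 0.02336; check Q = 5.7160e+04
Then remove 0.001641 M of E.
Step 2:
                   E          C
  init      0.004618      7.099
  Δ         0.001628  -0.004884
  eq        0.006246      7.094
  solve Keq expr → x = -0.001628; check Q = 5.7160e+04

[E]_eq = 0.006246 M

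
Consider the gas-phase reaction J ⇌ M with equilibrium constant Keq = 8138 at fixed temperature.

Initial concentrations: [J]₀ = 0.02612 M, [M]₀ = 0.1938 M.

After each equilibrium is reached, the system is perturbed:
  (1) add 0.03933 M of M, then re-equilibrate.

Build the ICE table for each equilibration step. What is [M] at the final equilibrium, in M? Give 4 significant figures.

[M]_eq = 0.2592 M

Q₀ = 7.42 vs Keq = 8138 ⇒ Q<K, forward
Step 1:
                   J          M
  I          0.02612     0.1938
  C         -0.02609    0.02609
  E       2.7021e-05     0.2199
  solve Keq expr → x = 0.02609; check Q = 8138
Then add 0.03933 M of M.
Step 2:
                   J          M
  I       2.7021e-05     0.2592
  C       4.8323e-06 -4.8323e-06
  E       3.1853e-05     0.2592
  solve Keq expr → x = -4.8323e-06; check Q = 8138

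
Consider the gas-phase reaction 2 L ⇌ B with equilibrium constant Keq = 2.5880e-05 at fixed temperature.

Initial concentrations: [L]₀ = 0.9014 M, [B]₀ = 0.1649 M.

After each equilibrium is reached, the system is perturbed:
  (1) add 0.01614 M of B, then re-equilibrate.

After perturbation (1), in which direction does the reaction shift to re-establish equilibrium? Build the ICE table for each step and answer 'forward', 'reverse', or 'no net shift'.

Q₀ = 0.2029 vs Keq = 2.5880e-05 ⇒ Q>K, reverse
Step 1:
                    L           B
  init         0.9014      0.1649
  Δ            0.3297     -0.1649
  eq            1.231  3.9225e-05
  solve Keq expr → x = -0.1649; check Q = 2.5880e-05
Then add 0.01614 M of B.
Step 2:
                    L           B
  init          1.231     0.01618
  Δ           0.03228    -0.01614
  eq            1.263  4.1309e-05
  solve Keq expr → x = -0.01614; check Q = 2.5880e-05

Direction: reverse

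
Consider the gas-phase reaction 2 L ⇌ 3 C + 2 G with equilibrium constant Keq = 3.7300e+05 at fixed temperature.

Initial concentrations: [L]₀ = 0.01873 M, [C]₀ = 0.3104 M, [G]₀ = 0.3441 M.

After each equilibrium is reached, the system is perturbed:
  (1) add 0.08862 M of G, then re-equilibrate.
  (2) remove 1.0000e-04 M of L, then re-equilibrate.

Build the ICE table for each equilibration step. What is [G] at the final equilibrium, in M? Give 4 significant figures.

[G]_eq = 0.4512 M

Q₀ = 10.09 vs Keq = 3.7300e+05 ⇒ Q<K, forward
Step 1:
                  L         C         G
  Initial   0.01873    0.3104    0.3441
  Change   -0.01861   0.02792   0.01861
  Equil   1.1687e-04    0.3383    0.3627
  solve Keq expr → x = 0.009307; check Q = 3.7300e+05
Then add 0.08862 M of G.
Step 2:
                  L         C         G
  Initial 1.1687e-04    0.3383    0.4513
  Change  2.8517e-05 -4.2776e-05 -2.8517e-05
  Equil   1.4539e-04    0.3383    0.4513
  solve Keq expr → x = -1.4259e-05; check Q = 3.7300e+05
Then remove 1.0000e-04 M of L.
Step 3:
                  L         C         G
  Initial 4.5386e-05    0.3383    0.4513
  Change  9.9871e-05 -1.4981e-04 -9.9871e-05
  Equil   1.4526e-04    0.3381    0.4512
  solve Keq expr → x = -4.9936e-05; check Q = 3.7300e+05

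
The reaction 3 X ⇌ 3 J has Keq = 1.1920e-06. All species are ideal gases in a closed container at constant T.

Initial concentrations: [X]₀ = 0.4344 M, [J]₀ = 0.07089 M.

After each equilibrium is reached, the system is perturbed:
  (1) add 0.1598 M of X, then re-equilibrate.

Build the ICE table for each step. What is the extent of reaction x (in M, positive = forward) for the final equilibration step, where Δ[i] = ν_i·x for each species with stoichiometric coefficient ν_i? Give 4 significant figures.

Q₀ = 0.004346 vs Keq = 1.1920e-06 ⇒ Q>K, reverse
Step 1:
                  X         J
  Initial    0.4344   0.07089
  Change    0.06559  -0.06559
  Equil         0.5  0.005301
  solve Keq expr → x = -0.02186; check Q = 1.1920e-06
Then add 0.1598 M of X.
Step 2:
                  X         J
  Initial    0.6598  0.005301
  Change  -0.001677  0.001677
  Equil      0.6581  0.006978
  solve Keq expr → x = 5.5886e-04; check Q = 1.1920e-06

x = 5.5886e-04 M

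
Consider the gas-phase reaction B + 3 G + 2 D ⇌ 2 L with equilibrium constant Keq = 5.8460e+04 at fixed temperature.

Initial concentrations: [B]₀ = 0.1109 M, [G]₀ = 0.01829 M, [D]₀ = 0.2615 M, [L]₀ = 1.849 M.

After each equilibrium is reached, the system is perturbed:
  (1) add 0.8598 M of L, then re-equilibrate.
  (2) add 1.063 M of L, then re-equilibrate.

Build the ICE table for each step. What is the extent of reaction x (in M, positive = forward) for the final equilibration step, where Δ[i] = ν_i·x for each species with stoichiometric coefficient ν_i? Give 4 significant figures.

x = -0.01052 M

Q₀ = 7.3681e+07 vs Keq = 5.8460e+04 ⇒ Q>K, reverse
Step 1:
                  B         G         D         L
  Initial    0.1109   0.01829    0.2615     1.849
  Change    0.04166     0.125   0.08331  -0.08331
  Equil      0.1526    0.1433    0.3448     1.766
  solve Keq expr → x = -0.04166; check Q = 5.8460e+04
Then add 0.8598 M of L.
Step 2:
                  B         G         D         L
  Initial    0.1526    0.1433    0.3448     2.625
  Change    0.01045   0.03134    0.0209   -0.0209
  Equil       0.163    0.1746    0.3657     2.605
  solve Keq expr → x = -0.01045; check Q = 5.8460e+04
Then add 1.063 M of L.
Step 3:
                  B         G         D         L
  Initial     0.163    0.1746    0.3657     3.668
  Change    0.01052   0.03157   0.02104  -0.02104
  Equil      0.1735    0.2062    0.3868     3.647
  solve Keq expr → x = -0.01052; check Q = 5.8460e+04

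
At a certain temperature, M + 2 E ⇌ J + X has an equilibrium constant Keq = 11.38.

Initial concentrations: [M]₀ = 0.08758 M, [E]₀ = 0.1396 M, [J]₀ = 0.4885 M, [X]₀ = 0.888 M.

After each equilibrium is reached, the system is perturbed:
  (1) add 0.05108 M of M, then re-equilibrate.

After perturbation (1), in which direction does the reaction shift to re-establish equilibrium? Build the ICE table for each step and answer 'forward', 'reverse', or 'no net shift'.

Q₀ = 254.2 vs Keq = 11.38 ⇒ Q>K, reverse
Step 1:
                   M          E          J          X
  init       0.08758     0.1396     0.4885      0.888
  Δ           0.1106     0.2213    -0.1106    -0.1106
  eq          0.1982     0.3609     0.3779     0.7774
  solve Keq expr → x = -0.1106; check Q = 11.38
Then add 0.05108 M of M.
Step 2:
                   M          E          J          X
  init        0.2493     0.3609     0.3779     0.7774
  Δ         -0.01179   -0.02357    0.01179    0.01179
  eq          0.2375     0.3373     0.3897     0.7892
  solve Keq expr → x = 0.01179; check Q = 11.38

Direction: forward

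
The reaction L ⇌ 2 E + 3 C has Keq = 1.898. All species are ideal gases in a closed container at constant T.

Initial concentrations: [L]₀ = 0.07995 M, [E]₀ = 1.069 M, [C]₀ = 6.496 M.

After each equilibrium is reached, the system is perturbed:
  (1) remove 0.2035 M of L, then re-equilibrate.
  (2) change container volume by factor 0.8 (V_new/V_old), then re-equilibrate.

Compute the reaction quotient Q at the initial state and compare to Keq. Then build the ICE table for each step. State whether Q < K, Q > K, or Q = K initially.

Q₀ = 3918 vs Keq = 1.898 ⇒ Q>K, reverse
Step 1:
                    L           E           C
  Initial     0.07995       1.069       6.496
  Change       0.4885     -0.9769      -1.465
  Equil        0.5684     0.09206       5.031
  solve Keq expr → x = -0.4885; check Q = 1.898
Then remove 0.2035 M of L.
Step 2:
                    L           E           C
  Initial      0.3649     0.09206       5.031
  Change     0.008441    -0.01688    -0.02532
  Equil        0.3734     0.07517       5.005
  solve Keq expr → x = -0.008441; check Q = 1.898
Then change container volume by factor 0.8 (V_new/V_old).
Step 3:
                    L           E           C
  Initial      0.4667     0.09397       6.257
  Change      0.01605    -0.03209    -0.04814
  Equil        0.4827     0.06188       6.208
  solve Keq expr → x = -0.01605; check Q = 1.898

Q₀ = 3918; Q > K (proceeds reverse)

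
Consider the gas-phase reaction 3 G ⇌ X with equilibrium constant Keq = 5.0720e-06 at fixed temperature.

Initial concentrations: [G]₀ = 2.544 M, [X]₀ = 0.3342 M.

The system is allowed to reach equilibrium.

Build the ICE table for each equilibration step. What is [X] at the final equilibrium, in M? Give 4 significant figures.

[X]_eq = 2.2613e-04 M

Q₀ = 0.0203 vs Keq = 5.0720e-06 ⇒ Q>K, reverse
Step 1:
                   G          X
  init         2.544     0.3342
  Δ            1.002     -0.334
  eq           3.546 2.2613e-04
  solve Keq expr → x = -0.334; check Q = 5.0720e-06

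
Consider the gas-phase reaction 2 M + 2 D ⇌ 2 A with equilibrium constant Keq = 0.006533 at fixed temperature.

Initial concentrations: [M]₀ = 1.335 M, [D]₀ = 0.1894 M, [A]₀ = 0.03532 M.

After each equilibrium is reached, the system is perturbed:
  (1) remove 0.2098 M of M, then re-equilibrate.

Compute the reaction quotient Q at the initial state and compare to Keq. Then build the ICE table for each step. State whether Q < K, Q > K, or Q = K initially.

Q₀ = 0.01951; Q > K (proceeds reverse)

Q₀ = 0.01951 vs Keq = 0.006533 ⇒ Q>K, reverse
Step 1:
                    M           D           A
  init          1.335      0.1894     0.03532
  Δ           0.01324     0.01324    -0.01324
  eq            1.348      0.2026     0.02208
  solve Keq expr → x = -0.006619; check Q = 0.006533
Then remove 0.2098 M of M.
Step 2:
                    M           D           A
  init          1.138      0.2026     0.02208
  Δ          0.003099    0.003099   -0.003099
  eq            1.142      0.2057     0.01898
  solve Keq expr → x = -0.00155; check Q = 0.006533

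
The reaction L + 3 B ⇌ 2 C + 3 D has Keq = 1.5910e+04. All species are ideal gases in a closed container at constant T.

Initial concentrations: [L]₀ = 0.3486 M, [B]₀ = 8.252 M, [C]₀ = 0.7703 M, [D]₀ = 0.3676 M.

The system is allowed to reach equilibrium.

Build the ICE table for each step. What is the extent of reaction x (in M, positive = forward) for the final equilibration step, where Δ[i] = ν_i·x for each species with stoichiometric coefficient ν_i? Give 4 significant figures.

Q₀ = 1.5047e-04 vs Keq = 1.5910e+04 ⇒ Q<K, forward
Step 1:
                   L          B          C          D
  I           0.3486      8.252     0.7703     0.3676
  C          -0.3486     -1.046     0.6972      1.046
  E       1.0213e-06      7.206      1.467      1.413
  solve Keq expr → x = 0.3486; check Q = 1.5910e+04

x = 0.3486 M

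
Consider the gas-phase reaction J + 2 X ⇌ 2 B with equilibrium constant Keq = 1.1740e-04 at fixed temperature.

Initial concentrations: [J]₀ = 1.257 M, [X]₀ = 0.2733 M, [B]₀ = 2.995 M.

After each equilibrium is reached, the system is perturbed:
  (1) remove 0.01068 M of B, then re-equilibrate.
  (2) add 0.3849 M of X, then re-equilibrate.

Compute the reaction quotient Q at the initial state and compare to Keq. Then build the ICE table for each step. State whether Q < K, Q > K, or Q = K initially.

Q₀ = 95.54; Q > K (proceeds reverse)

Q₀ = 95.54 vs Keq = 1.1740e-04 ⇒ Q>K, reverse
Step 1:
                  J         X         B
  I           1.257    0.2733     2.995
  C           1.469     2.938    -2.938
  E           2.726     3.211   0.05744
  solve Keq expr → x = -1.469; check Q = 1.1740e-04
Then remove 0.01068 M of B.
Step 2:
                  J         X         B
  I           2.726     3.211   0.04676
  C       -0.005219  -0.01044   0.01044
  E           2.721       3.2    0.0572
  solve Keq expr → x = 0.005219; check Q = 1.1740e-04
Then add 0.3849 M of X.
Step 3:
                  J         X         B
  I           2.721     3.585    0.0572
  C        -0.00336 -0.006719  0.006719
  E           2.717     3.579   0.06392
  solve Keq expr → x = 0.00336; check Q = 1.1740e-04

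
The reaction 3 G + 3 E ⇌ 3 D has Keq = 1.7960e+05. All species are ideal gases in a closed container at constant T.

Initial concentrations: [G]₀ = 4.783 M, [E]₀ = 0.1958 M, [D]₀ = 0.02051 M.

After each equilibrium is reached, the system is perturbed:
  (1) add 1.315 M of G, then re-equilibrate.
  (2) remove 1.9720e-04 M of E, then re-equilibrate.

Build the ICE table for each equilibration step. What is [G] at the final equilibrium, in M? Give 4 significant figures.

[G]_eq = 5.903 M

Q₀ = 1.0504e-05 vs Keq = 1.7960e+05 ⇒ Q<K, forward
Step 1:
                   G          E          D
  init         4.783     0.1958    0.02051
  Δ           -0.195     -0.195      0.195
  eq           4.588 8.3242e-04     0.2155
  solve Keq expr → x = 0.06499; check Q = 1.7960e+05
Then add 1.315 M of G.
Step 2:
                   G          E          D
  init         5.903 8.3242e-04     0.2155
  Δ       -1.8486e-04 -1.8486e-04 1.8486e-04
  eq           5.903 6.4756e-04     0.2157
  solve Keq expr → x = 6.1620e-05; check Q = 1.7960e+05
Then remove 1.9720e-04 M of E.
Step 3:
                   G          E          D
  init         5.903 4.5036e-04     0.2157
  Δ       1.9659e-04 1.9659e-04 -1.9659e-04
  eq           5.903 6.4694e-04     0.2155
  solve Keq expr → x = -6.5529e-05; check Q = 1.7960e+05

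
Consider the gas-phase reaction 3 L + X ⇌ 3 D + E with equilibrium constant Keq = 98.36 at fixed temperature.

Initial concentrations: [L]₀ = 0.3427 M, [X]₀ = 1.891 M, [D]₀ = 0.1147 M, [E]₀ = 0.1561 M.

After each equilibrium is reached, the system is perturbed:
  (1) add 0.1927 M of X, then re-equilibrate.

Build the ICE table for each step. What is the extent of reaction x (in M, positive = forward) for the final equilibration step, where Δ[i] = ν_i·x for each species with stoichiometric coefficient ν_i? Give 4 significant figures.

Q₀ = 0.003095 vs Keq = 98.36 ⇒ Q<K, forward
Step 1:
                   L          X          D          E
  init        0.3427      1.891     0.1147     0.1561
  Δ          -0.2962   -0.09875     0.2962    0.09875
  eq         0.04646      1.792     0.4109     0.2548
  solve Keq expr → x = 0.09875; check Q = 98.36
Then add 0.1927 M of X.
Step 2:
                   L          X          D          E
  init       0.04646      1.985     0.4109     0.2548
  Δ        -0.001374 -4.5814e-04   0.001374 4.5814e-04
  eq         0.04509      1.984     0.4123     0.2553
  solve Keq expr → x = 4.5814e-04; check Q = 98.36

x = 4.5814e-04 M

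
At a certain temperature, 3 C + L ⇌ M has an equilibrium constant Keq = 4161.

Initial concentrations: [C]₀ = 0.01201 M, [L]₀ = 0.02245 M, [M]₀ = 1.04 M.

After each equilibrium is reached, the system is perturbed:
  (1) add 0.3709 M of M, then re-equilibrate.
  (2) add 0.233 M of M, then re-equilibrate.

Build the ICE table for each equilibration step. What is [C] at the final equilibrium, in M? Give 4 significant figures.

[C]_eq = 0.1716 M

Q₀ = 2.6742e+07 vs Keq = 4161 ⇒ Q>K, reverse
Step 1:
                  C         L         M
  init      0.01201   0.02245      1.04
  Δ          0.1393   0.04644  -0.04644
  eq         0.1513   0.06889    0.9936
  solve Keq expr → x = -0.04644; check Q = 4161
Then add 0.3709 M of M.
Step 2:
                  C         L         M
  init       0.1513   0.06889     1.364
  Δ         0.01325  0.004417 -0.004417
  eq         0.1646   0.07331      1.36
  solve Keq expr → x = -0.004417; check Q = 4161
Then add 0.233 M of M.
Step 3:
                  C         L         M
  init       0.1646   0.07331     1.593
  Δ        0.007017  0.002339 -0.002339
  eq         0.1716   0.07565     1.591
  solve Keq expr → x = -0.002339; check Q = 4161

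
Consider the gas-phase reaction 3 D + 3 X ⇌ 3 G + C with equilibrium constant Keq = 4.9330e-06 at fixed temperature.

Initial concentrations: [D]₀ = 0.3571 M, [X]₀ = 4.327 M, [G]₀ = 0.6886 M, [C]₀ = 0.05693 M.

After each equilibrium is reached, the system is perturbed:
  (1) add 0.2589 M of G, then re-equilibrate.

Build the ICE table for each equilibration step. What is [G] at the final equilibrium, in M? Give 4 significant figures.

[G]_eq = 0.7771 M

Q₀ = 0.005039 vs Keq = 4.9330e-06 ⇒ Q>K, reverse
Step 1:
                    D           X           G           C
  init         0.3571       4.327      0.6886     0.05693
  Δ            0.1694      0.1694     -0.1694    -0.05646
  eq           0.5265       4.496      0.5192  4.6755e-04
  solve Keq expr → x = -0.05646; check Q = 4.9330e-06
Then add 0.2589 M of G.
Step 2:
                    D           X           G           C
  init         0.5265       4.496      0.7781  4.6755e-04
  Δ        9.8172e-04  9.8172e-04 -9.8172e-04 -3.2724e-04
  eq           0.5275       4.497      0.7771  1.4031e-04
  solve Keq expr → x = -3.2724e-04; check Q = 4.9330e-06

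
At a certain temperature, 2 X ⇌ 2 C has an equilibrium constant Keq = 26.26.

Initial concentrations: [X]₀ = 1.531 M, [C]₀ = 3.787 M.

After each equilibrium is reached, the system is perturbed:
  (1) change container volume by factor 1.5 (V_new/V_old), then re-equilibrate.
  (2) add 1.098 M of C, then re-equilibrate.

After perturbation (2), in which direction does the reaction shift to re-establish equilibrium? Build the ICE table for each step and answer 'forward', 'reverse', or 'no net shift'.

Direction: reverse

Q₀ = 6.118 vs Keq = 26.26 ⇒ Q<K, forward
Step 1:
                    X           C
  Initial       1.531       3.787
  Change      -0.6627      0.6627
  Equil        0.8683        4.45
  solve Keq expr → x = 0.3313; check Q = 26.26
Then change container volume by factor 1.5 (V_new/V_old).
Step 2:
                    X           C
  Initial      0.5789       2.966
  Change            0           0
  Equil        0.5789       2.966
  solve Keq expr → x = 0; check Q = 26.26
Then add 1.098 M of C.
Step 3:
                    X           C
  Initial      0.5789       4.064
  Change       0.1793     -0.1793
  Equil        0.7582       3.885
  solve Keq expr → x = -0.08964; check Q = 26.26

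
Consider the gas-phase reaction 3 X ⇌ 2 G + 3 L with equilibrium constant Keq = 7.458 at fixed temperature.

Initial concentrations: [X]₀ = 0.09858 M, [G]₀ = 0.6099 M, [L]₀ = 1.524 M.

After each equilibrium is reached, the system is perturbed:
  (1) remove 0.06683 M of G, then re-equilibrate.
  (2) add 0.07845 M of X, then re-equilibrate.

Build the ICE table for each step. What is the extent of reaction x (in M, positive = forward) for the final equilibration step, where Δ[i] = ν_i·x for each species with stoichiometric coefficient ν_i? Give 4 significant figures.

Q₀ = 1374 vs Keq = 7.458 ⇒ Q>K, reverse
Step 1:
                    X           G           L
  Initial     0.09858      0.6099       1.524
  Change       0.2682     -0.1788     -0.2682
  Equil        0.3668      0.4311       1.256
  solve Keq expr → x = -0.0894; check Q = 7.458
Then remove 0.06683 M of G.
Step 2:
                    X           G           L
  Initial      0.3668      0.3643       1.256
  Change     -0.02339     0.01559     0.02339
  Equil        0.3434      0.3799       1.279
  solve Keq expr → x = 0.007797; check Q = 7.458
Then add 0.07845 M of X.
Step 3:
                    X           G           L
  Initial      0.4219      0.3799       1.279
  Change     -0.04671     0.03114     0.04671
  Equil        0.3751       0.411       1.326
  solve Keq expr → x = 0.01557; check Q = 7.458

x = 0.01557 M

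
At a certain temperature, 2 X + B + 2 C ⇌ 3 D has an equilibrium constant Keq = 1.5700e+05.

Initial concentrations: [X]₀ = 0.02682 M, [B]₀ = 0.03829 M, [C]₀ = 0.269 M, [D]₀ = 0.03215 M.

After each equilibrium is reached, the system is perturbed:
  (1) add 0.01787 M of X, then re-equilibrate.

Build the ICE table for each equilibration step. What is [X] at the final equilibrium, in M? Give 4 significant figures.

Q₀ = 16.67 vs Keq = 1.5700e+05 ⇒ Q<K, forward
Step 1:
                    X           B           C           D
  init        0.02682     0.03829       0.269     0.03215
  Δ           -0.0256     -0.0128     -0.0256      0.0384
  eq         0.001217     0.02549      0.2434     0.07055
  solve Keq expr → x = 0.0128; check Q = 1.5700e+05
Then add 0.01787 M of X.
Step 2:
                    X           B           C           D
  init        0.01909     0.02549      0.2434     0.07055
  Δ          -0.01659   -0.008293    -0.01659     0.02488
  eq         0.002502      0.0172      0.2268     0.09543
  solve Keq expr → x = 0.008293; check Q = 1.5700e+05

[X]_eq = 0.002502 M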